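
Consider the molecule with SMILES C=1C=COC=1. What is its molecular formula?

C4H4O

Walk through each heavy atom and fill implicit hydrogens from standard valence (C 4, N 3, O 2, S 2, halogen 1):
  atom 1: C, bond orders sum to 3 (valence 4) → 1 H
  atom 2: C, bond orders sum to 3 (valence 4) → 1 H
  atom 3: C, bond orders sum to 3 (valence 4) → 1 H
  atom 4: O, bond orders sum to 2 (valence 2) → 0 H
  atom 5: C, bond orders sum to 3 (valence 4) → 1 H
Totals → C:4, H:4, O:1.
In Hill order: C4H4O.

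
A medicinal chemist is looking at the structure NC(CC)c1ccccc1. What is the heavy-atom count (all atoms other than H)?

10

Every atom symbol written in the SMILES (organic subset) is one heavy atom; implicit H are not written.
Heavy atoms by element → C:9, N:1.
Total: 10.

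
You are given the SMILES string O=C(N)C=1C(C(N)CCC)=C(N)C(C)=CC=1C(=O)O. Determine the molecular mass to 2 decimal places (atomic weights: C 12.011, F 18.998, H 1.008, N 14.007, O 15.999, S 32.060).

First, the molecular formula is C13H19N3O3 (counting implicit H from valence).
  C: 13 × 12.011 = 156.143
  H: 19 × 1.008 = 19.152
  N: 3 × 14.007 = 42.021
  O: 3 × 15.999 = 47.997
Sum: 13×12.011 + 19×1.008 + 3×14.007 + 3×15.999 = 265.313 → 265.31 g/mol.

265.31 g/mol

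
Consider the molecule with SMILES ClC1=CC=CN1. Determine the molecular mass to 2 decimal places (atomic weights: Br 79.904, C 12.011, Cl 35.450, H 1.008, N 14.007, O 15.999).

First, the molecular formula is C4H4ClN (counting implicit H from valence).
  C: 4 × 12.011 = 48.044
  Cl: 1 × 35.450 = 35.450
  H: 4 × 1.008 = 4.032
  N: 1 × 14.007 = 14.007
Sum: 4×12.011 + 1×35.450 + 4×1.008 + 1×14.007 = 101.533 → 101.53 g/mol.

101.53 g/mol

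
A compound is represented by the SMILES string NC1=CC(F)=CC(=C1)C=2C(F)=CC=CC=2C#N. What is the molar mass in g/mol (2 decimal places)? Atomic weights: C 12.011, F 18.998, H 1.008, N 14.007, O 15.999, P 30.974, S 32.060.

230.22 g/mol

First, the molecular formula is C13H8F2N2 (counting implicit H from valence).
  C: 13 × 12.011 = 156.143
  F: 2 × 18.998 = 37.996
  H: 8 × 1.008 = 8.064
  N: 2 × 14.007 = 28.014
Sum: 13×12.011 + 2×18.998 + 8×1.008 + 2×14.007 = 230.217 → 230.22 g/mol.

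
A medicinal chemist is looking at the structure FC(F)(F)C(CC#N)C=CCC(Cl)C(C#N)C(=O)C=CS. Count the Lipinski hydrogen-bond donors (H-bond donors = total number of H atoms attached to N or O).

0

Donors: find every N or O and count the H atoms it carries.
  atom 8 (N): bond orders sum to 3 → 0 H
  atom 16 (N): bond orders sum to 3 → 0 H
  atom 18 (O): bond orders sum to 2 → 0 H
Lipinski HBD = 0.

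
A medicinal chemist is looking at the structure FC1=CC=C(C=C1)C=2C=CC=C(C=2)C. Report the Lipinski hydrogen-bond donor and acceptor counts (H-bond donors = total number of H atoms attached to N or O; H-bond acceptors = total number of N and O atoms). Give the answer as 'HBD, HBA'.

Donors: find every N or O and count the H atoms it carries.
  (no N or O atoms present)
Lipinski HBD = 0.
Acceptors: N atoms = 0, O atoms = 0 → HBA = 0.

0, 0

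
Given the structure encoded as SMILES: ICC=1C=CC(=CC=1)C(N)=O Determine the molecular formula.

Walk through each heavy atom and fill implicit hydrogens from standard valence (C 4, N 3, O 2, S 2, halogen 1):
  atom 1: I (halogen, monovalent) → 0 H
  atom 2: C, bond orders sum to 2 (valence 4) → 2 H
  atom 3: C, bond orders sum to 4 (valence 4) → 0 H
  atom 4: C, bond orders sum to 3 (valence 4) → 1 H
  atom 5: C, bond orders sum to 3 (valence 4) → 1 H
  atom 6: C, bond orders sum to 4 (valence 4) → 0 H
  atom 7: C, bond orders sum to 3 (valence 4) → 1 H
  atom 8: C, bond orders sum to 3 (valence 4) → 1 H
  atom 9: C, bond orders sum to 4 (valence 4) → 0 H
  atom 10: N, bond orders sum to 1 (valence 3) → 2 H
  atom 11: O, bond orders sum to 2 (valence 2) → 0 H
Totals → C:8, H:8, I:1, N:1, O:1.

C8H8INO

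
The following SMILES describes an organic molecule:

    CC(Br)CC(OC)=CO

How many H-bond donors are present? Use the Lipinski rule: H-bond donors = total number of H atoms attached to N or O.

1

Donors: find every N or O and count the H atoms it carries.
  atom 6 (O): bond orders sum to 2 → 0 H
  atom 9 (O): bond orders sum to 1 → 1 H
Lipinski HBD = 1.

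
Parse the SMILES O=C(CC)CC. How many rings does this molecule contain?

0

In SMILES, each pair of matching ring-closure digits denotes one ring-closing bond; the number of such bonds equals the number of independent rings.
Ring-closure bonds here: 0.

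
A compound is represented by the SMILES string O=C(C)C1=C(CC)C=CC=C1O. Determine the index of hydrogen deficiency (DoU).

Molecular formula: C10H12O2.
DoU = (2C + 2 + N − H − X) / 2, where X is the halogen count and O/S are ignored.
    = (2·10 + 2 + 0 − 12 − 0) / 2 = 10 / 2 = 5.

5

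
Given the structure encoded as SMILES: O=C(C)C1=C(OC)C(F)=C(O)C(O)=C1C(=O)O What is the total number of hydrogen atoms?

9

Walk through each heavy atom and fill implicit hydrogens from standard valence (C 4, N 3, O 2, S 2, halogen 1):
  atom 1: O, bond orders sum to 2 (valence 2) → 0 H
  atom 2: C, bond orders sum to 4 (valence 4) → 0 H
  atom 3: C, bond orders sum to 1 (valence 4) → 3 H
  atom 4: C, bond orders sum to 4 (valence 4) → 0 H
  atom 5: C, bond orders sum to 4 (valence 4) → 0 H
  atom 6: O, bond orders sum to 2 (valence 2) → 0 H
  atom 7: C, bond orders sum to 1 (valence 4) → 3 H
  atom 8: C, bond orders sum to 4 (valence 4) → 0 H
  atom 9: F (halogen, monovalent) → 0 H
  atom 10: C, bond orders sum to 4 (valence 4) → 0 H
  atom 11: O, bond orders sum to 1 (valence 2) → 1 H
  atom 12: C, bond orders sum to 4 (valence 4) → 0 H
  atom 13: O, bond orders sum to 1 (valence 2) → 1 H
  atom 14: C, bond orders sum to 4 (valence 4) → 0 H
  atom 15: C, bond orders sum to 4 (valence 4) → 0 H
  atom 16: O, bond orders sum to 2 (valence 2) → 0 H
  atom 17: O, bond orders sum to 1 (valence 2) → 1 H
Total hydrogens: 9.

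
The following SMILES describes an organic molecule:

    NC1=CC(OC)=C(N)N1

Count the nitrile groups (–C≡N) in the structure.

0

Scan the SMILES for the nitrile motif — none present.
Groups that are present: 1 ether, 2 primary amine.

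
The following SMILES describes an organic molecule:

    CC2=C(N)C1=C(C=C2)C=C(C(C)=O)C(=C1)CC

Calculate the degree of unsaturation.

Molecular formula: C15H17NO.
DoU = (2C + 2 + N − H − X) / 2, where X is the halogen count and O/S are ignored.
    = (2·15 + 2 + 1 − 17 − 0) / 2 = 16 / 2 = 8.

8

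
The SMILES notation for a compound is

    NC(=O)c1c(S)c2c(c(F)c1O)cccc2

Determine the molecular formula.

C11H8FNO2S

Walk through each heavy atom and fill implicit hydrogens from standard valence (C 4, N 3, O 2, S 2, halogen 1); for lowercase aromatic atoms, an aromatic c carries 1 H when it has two neighbours and 0 H with three, and aromatic n carries 0 H:
  atom 1: N, bond orders sum to 1 (valence 3) → 2 H
  atom 2: C, bond orders sum to 4 (valence 4) → 0 H
  atom 3: O, bond orders sum to 2 (valence 2) → 0 H
  atom 4: aromatic c, 3 neighbours → 0 H
  atom 5: aromatic c, 3 neighbours → 0 H
  atom 6: S, bond orders sum to 1 (valence 2) → 1 H
  atom 7: aromatic c, 3 neighbours → 0 H
  atom 8: aromatic c, 3 neighbours → 0 H
  atom 9: aromatic c, 3 neighbours → 0 H
  atom 10: F (halogen, monovalent) → 0 H
  atom 11: aromatic c, 3 neighbours → 0 H
  atom 12: O, bond orders sum to 1 (valence 2) → 1 H
  atom 13: aromatic c, 2 neighbours → 1 H
  atom 14: aromatic c, 2 neighbours → 1 H
  atom 15: aromatic c, 2 neighbours → 1 H
  atom 16: aromatic c, 2 neighbours → 1 H
Totals → C:11, H:8, F:1, N:1, O:2, S:1.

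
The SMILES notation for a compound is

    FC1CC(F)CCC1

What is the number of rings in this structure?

1

In SMILES, each pair of matching ring-closure digits denotes one ring-closing bond; the number of such bonds equals the number of independent rings.
Ring-closure bonds here: 1.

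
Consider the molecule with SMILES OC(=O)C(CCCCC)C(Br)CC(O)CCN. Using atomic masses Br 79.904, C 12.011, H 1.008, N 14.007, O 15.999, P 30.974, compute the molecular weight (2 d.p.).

310.23 g/mol

First, the molecular formula is C12H24BrNO3 (counting implicit H from valence).
  Br: 1 × 79.904 = 79.904
  C: 12 × 12.011 = 144.132
  H: 24 × 1.008 = 24.192
  N: 1 × 14.007 = 14.007
  O: 3 × 15.999 = 47.997
Sum: 1×79.904 + 12×12.011 + 24×1.008 + 1×14.007 + 3×15.999 = 310.232 → 310.23 g/mol.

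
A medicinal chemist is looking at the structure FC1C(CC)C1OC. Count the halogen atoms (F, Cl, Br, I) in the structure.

1

Halogen atoms appear at heavy-atom position 1 (1×F).
Other groups present: 1 ether.
Halogen count: 1.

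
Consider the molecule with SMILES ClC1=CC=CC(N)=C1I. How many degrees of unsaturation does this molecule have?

4

Degree of unsaturation = (number of rings) + (number of π bonds).
Ring closures in the SMILES: 1.
π bonds: 3 double bonds (each 1 DoU) → 3 DoU from unsaturation.
Total DoU = 1 + 3 = 4.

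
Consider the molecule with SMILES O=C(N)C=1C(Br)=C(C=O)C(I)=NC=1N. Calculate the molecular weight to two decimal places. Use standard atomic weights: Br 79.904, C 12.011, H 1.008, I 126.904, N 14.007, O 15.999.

First, the molecular formula is C7H5BrIN3O2 (counting implicit H from valence).
  Br: 1 × 79.904 = 79.904
  C: 7 × 12.011 = 84.077
  H: 5 × 1.008 = 5.040
  I: 1 × 126.904 = 126.904
  N: 3 × 14.007 = 42.021
  O: 2 × 15.999 = 31.998
Sum: 1×79.904 + 7×12.011 + 5×1.008 + 1×126.904 + 3×14.007 + 2×15.999 = 369.944 → 369.94 g/mol.

369.94 g/mol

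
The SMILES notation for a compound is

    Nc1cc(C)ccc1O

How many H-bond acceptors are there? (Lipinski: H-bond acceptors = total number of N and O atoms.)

2

N atoms: 1; O atoms: 1.
Lipinski HBA = 1 + 1 = 2.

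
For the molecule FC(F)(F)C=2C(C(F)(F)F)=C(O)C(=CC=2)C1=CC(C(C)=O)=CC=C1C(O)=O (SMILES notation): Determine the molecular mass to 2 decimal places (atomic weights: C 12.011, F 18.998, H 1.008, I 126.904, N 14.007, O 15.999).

First, the molecular formula is C17H10F6O4 (counting implicit H from valence).
  C: 17 × 12.011 = 204.187
  F: 6 × 18.998 = 113.988
  H: 10 × 1.008 = 10.080
  O: 4 × 15.999 = 63.996
Sum: 17×12.011 + 6×18.998 + 10×1.008 + 4×15.999 = 392.251 → 392.25 g/mol.

392.25 g/mol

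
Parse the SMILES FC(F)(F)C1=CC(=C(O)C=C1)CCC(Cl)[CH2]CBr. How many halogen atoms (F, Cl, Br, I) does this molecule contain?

Halogen atoms appear at heavy-atom positions 1, 3, 4, 15, 18 (1×Br, 1×Cl, 3×F).
Other groups present: 1 hydroxyl.
Halogen count: 5.

5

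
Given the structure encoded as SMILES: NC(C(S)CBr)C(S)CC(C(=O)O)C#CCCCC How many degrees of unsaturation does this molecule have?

3

Molecular formula: C13H22BrNO2S2.
DoU = (2C + 2 + N − H − X) / 2, where X is the halogen count and O/S are ignored.
    = (2·13 + 2 + 1 − 22 − 1) / 2 = 6 / 2 = 3.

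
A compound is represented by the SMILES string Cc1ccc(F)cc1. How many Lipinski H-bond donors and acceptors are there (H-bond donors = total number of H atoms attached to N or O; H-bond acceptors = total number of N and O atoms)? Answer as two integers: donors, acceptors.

Donors: find every N or O and count the H atoms it carries.
  (no N or O atoms present)
Lipinski HBD = 0.
Acceptors: N atoms = 0, O atoms = 0 → HBA = 0.

0, 0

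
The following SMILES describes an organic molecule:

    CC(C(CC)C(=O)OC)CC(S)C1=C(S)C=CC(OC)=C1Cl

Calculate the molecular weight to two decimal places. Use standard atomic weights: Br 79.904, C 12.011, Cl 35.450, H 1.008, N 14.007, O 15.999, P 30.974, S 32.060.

First, the molecular formula is C16H23ClO3S2 (counting implicit H from valence).
  C: 16 × 12.011 = 192.176
  Cl: 1 × 35.450 = 35.450
  H: 23 × 1.008 = 23.184
  O: 3 × 15.999 = 47.997
  S: 2 × 32.060 = 64.120
Sum: 16×12.011 + 1×35.450 + 23×1.008 + 3×15.999 + 2×32.060 = 362.927 → 362.93 g/mol.

362.93 g/mol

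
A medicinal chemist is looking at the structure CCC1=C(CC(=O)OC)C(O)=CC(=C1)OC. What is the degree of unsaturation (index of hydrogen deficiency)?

5

Degree of unsaturation = (number of rings) + (number of π bonds).
Ring closures in the SMILES: 1.
π bonds: 4 double bonds (each 1 DoU) → 4 DoU from unsaturation.
Total DoU = 1 + 4 = 5.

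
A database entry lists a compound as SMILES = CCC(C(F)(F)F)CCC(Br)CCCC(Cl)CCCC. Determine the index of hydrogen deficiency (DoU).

0

Molecular formula: C15H27BrClF3.
DoU = (2C + 2 + N − H − X) / 2, where X is the halogen count and O/S are ignored.
    = (2·15 + 2 + 0 − 27 − 5) / 2 = 0 / 2 = 0.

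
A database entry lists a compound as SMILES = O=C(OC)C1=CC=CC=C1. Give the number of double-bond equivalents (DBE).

5

Degree of unsaturation = (number of rings) + (number of π bonds).
Ring closures in the SMILES: 1.
π bonds: 4 double bonds (each 1 DoU) → 4 DoU from unsaturation.
Total DoU = 1 + 4 = 5.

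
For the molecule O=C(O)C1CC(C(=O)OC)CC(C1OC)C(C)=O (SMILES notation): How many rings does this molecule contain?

In SMILES, each pair of matching ring-closure digits denotes one ring-closing bond; the number of such bonds equals the number of independent rings.
Ring-closure bonds here: 1.

1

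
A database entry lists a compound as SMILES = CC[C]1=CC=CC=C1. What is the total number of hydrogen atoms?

Walk through each heavy atom and fill implicit hydrogens from standard valence (C 4, N 3, O 2, S 2, halogen 1):
  atom 1: C, bond orders sum to 1 (valence 4) → 3 H
  atom 2: C, bond orders sum to 2 (valence 4) → 2 H
  atom 3: C with explicit H count 0
  atom 4: C, bond orders sum to 3 (valence 4) → 1 H
  atom 5: C, bond orders sum to 3 (valence 4) → 1 H
  atom 6: C, bond orders sum to 3 (valence 4) → 1 H
  atom 7: C, bond orders sum to 3 (valence 4) → 1 H
  atom 8: C, bond orders sum to 3 (valence 4) → 1 H
Total hydrogens: 10.

10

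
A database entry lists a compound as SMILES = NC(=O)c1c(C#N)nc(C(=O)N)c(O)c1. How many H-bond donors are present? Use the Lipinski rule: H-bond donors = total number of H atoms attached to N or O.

Donors: find every N or O and count the H atoms it carries.
  atom 1 (N): bond orders sum to 1 → 2 H
  atom 3 (O): bond orders sum to 2 → 0 H
  atom 7 (N): bond orders sum to 3 → 0 H
  atom 8 (N): bond orders sum to 3 → 0 H
  atom 11 (O): bond orders sum to 2 → 0 H
  atom 12 (N): bond orders sum to 1 → 2 H
  atom 14 (O): bond orders sum to 1 → 1 H
Lipinski HBD = 5.

5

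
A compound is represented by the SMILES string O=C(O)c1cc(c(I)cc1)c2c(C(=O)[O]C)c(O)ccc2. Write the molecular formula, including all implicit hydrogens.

C15H11IO5

Walk through each heavy atom and fill implicit hydrogens from standard valence (C 4, N 3, O 2, S 2, halogen 1); for lowercase aromatic atoms, an aromatic c carries 1 H when it has two neighbours and 0 H with three, and aromatic n carries 0 H:
  atom 1: O, bond orders sum to 2 (valence 2) → 0 H
  atom 2: C, bond orders sum to 4 (valence 4) → 0 H
  atom 3: O, bond orders sum to 1 (valence 2) → 1 H
  atom 4: aromatic c, 3 neighbours → 0 H
  atom 5: aromatic c, 2 neighbours → 1 H
  atom 6: aromatic c, 3 neighbours → 0 H
  atom 7: aromatic c, 3 neighbours → 0 H
  atom 8: I (halogen, monovalent) → 0 H
  atom 9: aromatic c, 2 neighbours → 1 H
  atom 10: aromatic c, 2 neighbours → 1 H
  atom 11: aromatic c, 3 neighbours → 0 H
  atom 12: aromatic c, 3 neighbours → 0 H
  atom 13: C, bond orders sum to 4 (valence 4) → 0 H
  atom 14: O, bond orders sum to 2 (valence 2) → 0 H
  atom 15: O with explicit H count 0
  atom 16: C, bond orders sum to 1 (valence 4) → 3 H
  atom 17: aromatic c, 3 neighbours → 0 H
  atom 18: O, bond orders sum to 1 (valence 2) → 1 H
  atom 19: aromatic c, 2 neighbours → 1 H
  atom 20: aromatic c, 2 neighbours → 1 H
  atom 21: aromatic c, 2 neighbours → 1 H
Totals → C:15, H:11, I:1, O:5.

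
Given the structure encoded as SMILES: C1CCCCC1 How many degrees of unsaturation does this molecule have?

Degree of unsaturation = (number of rings) + (number of π bonds).
Ring closures in the SMILES: 1.
π bonds: none → 0 DoU from unsaturation.
Total DoU = 1 + 0 = 1.

1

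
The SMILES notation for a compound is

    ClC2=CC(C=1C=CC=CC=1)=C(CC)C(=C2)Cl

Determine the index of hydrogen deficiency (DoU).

8

Degree of unsaturation = (number of rings) + (number of π bonds).
Ring closures in the SMILES: 2.
π bonds: 6 double bonds (each 1 DoU) → 6 DoU from unsaturation.
Total DoU = 2 + 6 = 8.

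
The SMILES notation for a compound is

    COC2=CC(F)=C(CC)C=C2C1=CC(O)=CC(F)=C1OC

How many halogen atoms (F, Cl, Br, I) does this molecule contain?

Halogen atoms appear at heavy-atom positions 6, 18 (2×F).
Other groups present: 2 ether, 1 hydroxyl.
Halogen count: 2.

2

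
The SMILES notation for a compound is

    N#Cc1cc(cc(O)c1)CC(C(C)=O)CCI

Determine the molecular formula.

C13H14INO2

Walk through each heavy atom and fill implicit hydrogens from standard valence (C 4, N 3, O 2, S 2, halogen 1); for lowercase aromatic atoms, an aromatic c carries 1 H when it has two neighbours and 0 H with three, and aromatic n carries 0 H:
  atom 1: N, bond orders sum to 3 (valence 3) → 0 H
  atom 2: C, bond orders sum to 4 (valence 4) → 0 H
  atom 3: aromatic c, 3 neighbours → 0 H
  atom 4: aromatic c, 2 neighbours → 1 H
  atom 5: aromatic c, 3 neighbours → 0 H
  atom 6: aromatic c, 2 neighbours → 1 H
  atom 7: aromatic c, 3 neighbours → 0 H
  atom 8: O, bond orders sum to 1 (valence 2) → 1 H
  atom 9: aromatic c, 2 neighbours → 1 H
  atom 10: C, bond orders sum to 2 (valence 4) → 2 H
  atom 11: C, bond orders sum to 3 (valence 4) → 1 H
  atom 12: C, bond orders sum to 4 (valence 4) → 0 H
  atom 13: C, bond orders sum to 1 (valence 4) → 3 H
  atom 14: O, bond orders sum to 2 (valence 2) → 0 H
  atom 15: C, bond orders sum to 2 (valence 4) → 2 H
  atom 16: C, bond orders sum to 2 (valence 4) → 2 H
  atom 17: I (halogen, monovalent) → 0 H
Totals → C:13, H:14, I:1, N:1, O:2.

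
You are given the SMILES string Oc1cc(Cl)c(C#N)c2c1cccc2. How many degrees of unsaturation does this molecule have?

9

Molecular formula: C11H6ClNO.
DoU = (2C + 2 + N − H − X) / 2, where X is the halogen count and O/S are ignored.
    = (2·11 + 2 + 1 − 6 − 1) / 2 = 18 / 2 = 9.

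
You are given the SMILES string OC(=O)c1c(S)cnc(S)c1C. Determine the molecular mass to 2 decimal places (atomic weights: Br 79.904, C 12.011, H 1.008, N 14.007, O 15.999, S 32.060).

First, the molecular formula is C7H7NO2S2 (counting implicit H from valence).
  C: 7 × 12.011 = 84.077
  H: 7 × 1.008 = 7.056
  N: 1 × 14.007 = 14.007
  O: 2 × 15.999 = 31.998
  S: 2 × 32.060 = 64.120
Sum: 7×12.011 + 7×1.008 + 1×14.007 + 2×15.999 + 2×32.060 = 201.258 → 201.26 g/mol.

201.26 g/mol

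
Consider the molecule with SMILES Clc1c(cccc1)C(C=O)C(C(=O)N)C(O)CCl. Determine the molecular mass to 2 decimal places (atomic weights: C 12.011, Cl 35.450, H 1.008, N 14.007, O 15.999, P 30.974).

290.14 g/mol

First, the molecular formula is C12H13Cl2NO3 (counting implicit H from valence).
  C: 12 × 12.011 = 144.132
  Cl: 2 × 35.450 = 70.900
  H: 13 × 1.008 = 13.104
  N: 1 × 14.007 = 14.007
  O: 3 × 15.999 = 47.997
Sum: 12×12.011 + 2×35.450 + 13×1.008 + 1×14.007 + 3×15.999 = 290.140 → 290.14 g/mol.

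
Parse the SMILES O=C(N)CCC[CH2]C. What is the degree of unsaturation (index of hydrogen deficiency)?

1

Degree of unsaturation = (number of rings) + (number of π bonds).
Ring closures in the SMILES: 0.
π bonds: 1 double bond (each 1 DoU) → 1 DoU from unsaturation.
Total DoU = 0 + 1 = 1.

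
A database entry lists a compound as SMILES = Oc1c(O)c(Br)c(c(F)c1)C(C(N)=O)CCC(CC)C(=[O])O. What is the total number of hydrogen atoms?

Walk through each heavy atom and fill implicit hydrogens from standard valence (C 4, N 3, O 2, S 2, halogen 1); for lowercase aromatic atoms, an aromatic c carries 1 H when it has two neighbours and 0 H with three, and aromatic n carries 0 H:
  atom 1: O, bond orders sum to 1 (valence 2) → 1 H
  atom 2: aromatic c, 3 neighbours → 0 H
  atom 3: aromatic c, 3 neighbours → 0 H
  atom 4: O, bond orders sum to 1 (valence 2) → 1 H
  atom 5: aromatic c, 3 neighbours → 0 H
  atom 6: Br (halogen, monovalent) → 0 H
  atom 7: aromatic c, 3 neighbours → 0 H
  atom 8: aromatic c, 3 neighbours → 0 H
  atom 9: F (halogen, monovalent) → 0 H
  atom 10: aromatic c, 2 neighbours → 1 H
  atom 11: C, bond orders sum to 3 (valence 4) → 1 H
  atom 12: C, bond orders sum to 4 (valence 4) → 0 H
  atom 13: N, bond orders sum to 1 (valence 3) → 2 H
  atom 14: O, bond orders sum to 2 (valence 2) → 0 H
  atom 15: C, bond orders sum to 2 (valence 4) → 2 H
  atom 16: C, bond orders sum to 2 (valence 4) → 2 H
  atom 17: C, bond orders sum to 3 (valence 4) → 1 H
  atom 18: C, bond orders sum to 2 (valence 4) → 2 H
  atom 19: C, bond orders sum to 1 (valence 4) → 3 H
  atom 20: C, bond orders sum to 4 (valence 4) → 0 H
  atom 21: O with explicit H count 0
  atom 22: O, bond orders sum to 1 (valence 2) → 1 H
Total hydrogens: 17.

17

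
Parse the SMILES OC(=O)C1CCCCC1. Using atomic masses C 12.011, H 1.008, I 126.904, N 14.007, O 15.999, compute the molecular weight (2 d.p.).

128.17 g/mol

First, the molecular formula is C7H12O2 (counting implicit H from valence).
  C: 7 × 12.011 = 84.077
  H: 12 × 1.008 = 12.096
  O: 2 × 15.999 = 31.998
Sum: 7×12.011 + 12×1.008 + 2×15.999 = 128.171 → 128.17 g/mol.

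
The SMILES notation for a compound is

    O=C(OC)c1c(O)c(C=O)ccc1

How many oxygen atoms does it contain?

Scan the SMILES for O atoms (remember two-letter symbols like Cl and Br are single atoms).
Oxygen count: 4.

4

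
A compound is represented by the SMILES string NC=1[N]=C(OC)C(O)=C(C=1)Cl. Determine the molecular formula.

Walk through each heavy atom and fill implicit hydrogens from standard valence (C 4, N 3, O 2, S 2, halogen 1):
  atom 1: N, bond orders sum to 1 (valence 3) → 2 H
  atom 2: C, bond orders sum to 4 (valence 4) → 0 H
  atom 3: N with explicit H count 0
  atom 4: C, bond orders sum to 4 (valence 4) → 0 H
  atom 5: O, bond orders sum to 2 (valence 2) → 0 H
  atom 6: C, bond orders sum to 1 (valence 4) → 3 H
  atom 7: C, bond orders sum to 4 (valence 4) → 0 H
  atom 8: O, bond orders sum to 1 (valence 2) → 1 H
  atom 9: C, bond orders sum to 4 (valence 4) → 0 H
  atom 10: C, bond orders sum to 3 (valence 4) → 1 H
  atom 11: Cl (halogen, monovalent) → 0 H
Totals → C:6, H:7, Cl:1, N:2, O:2.

C6H7ClN2O2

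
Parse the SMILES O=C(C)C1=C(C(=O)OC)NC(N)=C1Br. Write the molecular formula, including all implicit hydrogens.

C8H9BrN2O3

Walk through each heavy atom and fill implicit hydrogens from standard valence (C 4, N 3, O 2, S 2, halogen 1):
  atom 1: O, bond orders sum to 2 (valence 2) → 0 H
  atom 2: C, bond orders sum to 4 (valence 4) → 0 H
  atom 3: C, bond orders sum to 1 (valence 4) → 3 H
  atom 4: C, bond orders sum to 4 (valence 4) → 0 H
  atom 5: C, bond orders sum to 4 (valence 4) → 0 H
  atom 6: C, bond orders sum to 4 (valence 4) → 0 H
  atom 7: O, bond orders sum to 2 (valence 2) → 0 H
  atom 8: O, bond orders sum to 2 (valence 2) → 0 H
  atom 9: C, bond orders sum to 1 (valence 4) → 3 H
  atom 10: N, bond orders sum to 2 (valence 3) → 1 H
  atom 11: C, bond orders sum to 4 (valence 4) → 0 H
  atom 12: N, bond orders sum to 1 (valence 3) → 2 H
  atom 13: C, bond orders sum to 4 (valence 4) → 0 H
  atom 14: Br (halogen, monovalent) → 0 H
Totals → C:8, H:9, Br:1, N:2, O:3.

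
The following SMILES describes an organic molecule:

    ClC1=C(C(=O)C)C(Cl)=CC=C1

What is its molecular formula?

Walk through each heavy atom and fill implicit hydrogens from standard valence (C 4, N 3, O 2, S 2, halogen 1):
  atom 1: Cl (halogen, monovalent) → 0 H
  atom 2: C, bond orders sum to 4 (valence 4) → 0 H
  atom 3: C, bond orders sum to 4 (valence 4) → 0 H
  atom 4: C, bond orders sum to 4 (valence 4) → 0 H
  atom 5: O, bond orders sum to 2 (valence 2) → 0 H
  atom 6: C, bond orders sum to 1 (valence 4) → 3 H
  atom 7: C, bond orders sum to 4 (valence 4) → 0 H
  atom 8: Cl (halogen, monovalent) → 0 H
  atom 9: C, bond orders sum to 3 (valence 4) → 1 H
  atom 10: C, bond orders sum to 3 (valence 4) → 1 H
  atom 11: C, bond orders sum to 3 (valence 4) → 1 H
Totals → C:8, H:6, Cl:2, O:1.

C8H6Cl2O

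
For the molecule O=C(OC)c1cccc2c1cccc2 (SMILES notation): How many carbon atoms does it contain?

12

Count every carbon token in the SMILES (each C, including those in ring-closure positions and inside branches).
Carbon count: 12.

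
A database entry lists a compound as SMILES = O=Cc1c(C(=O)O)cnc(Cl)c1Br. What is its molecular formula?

Walk through each heavy atom and fill implicit hydrogens from standard valence (C 4, N 3, O 2, S 2, halogen 1); for lowercase aromatic atoms, an aromatic c carries 1 H when it has two neighbours and 0 H with three, and aromatic n carries 0 H:
  atom 1: O, bond orders sum to 2 (valence 2) → 0 H
  atom 2: C, bond orders sum to 3 (valence 4) → 1 H
  atom 3: aromatic c, 3 neighbours → 0 H
  atom 4: aromatic c, 3 neighbours → 0 H
  atom 5: C, bond orders sum to 4 (valence 4) → 0 H
  atom 6: O, bond orders sum to 2 (valence 2) → 0 H
  atom 7: O, bond orders sum to 1 (valence 2) → 1 H
  atom 8: aromatic c, 2 neighbours → 1 H
  atom 9: aromatic n, 2 neighbours → 0 H
  atom 10: aromatic c, 3 neighbours → 0 H
  atom 11: Cl (halogen, monovalent) → 0 H
  atom 12: aromatic c, 3 neighbours → 0 H
  atom 13: Br (halogen, monovalent) → 0 H
Totals → C:7, H:3, Br:1, Cl:1, N:1, O:3.
In Hill order: C7H3BrClNO3.

C7H3BrClNO3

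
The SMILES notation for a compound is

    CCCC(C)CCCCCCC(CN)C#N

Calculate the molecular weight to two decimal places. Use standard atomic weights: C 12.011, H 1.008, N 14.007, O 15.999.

First, the molecular formula is C14H28N2 (counting implicit H from valence).
  C: 14 × 12.011 = 168.154
  H: 28 × 1.008 = 28.224
  N: 2 × 14.007 = 28.014
Sum: 14×12.011 + 28×1.008 + 2×14.007 = 224.392 → 224.39 g/mol.

224.39 g/mol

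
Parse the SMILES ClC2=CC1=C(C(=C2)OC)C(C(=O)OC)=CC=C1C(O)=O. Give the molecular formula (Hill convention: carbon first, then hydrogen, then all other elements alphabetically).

C14H11ClO5

Walk through each heavy atom and fill implicit hydrogens from standard valence (C 4, N 3, O 2, S 2, halogen 1):
  atom 1: Cl (halogen, monovalent) → 0 H
  atom 2: C, bond orders sum to 4 (valence 4) → 0 H
  atom 3: C, bond orders sum to 3 (valence 4) → 1 H
  atom 4: C, bond orders sum to 4 (valence 4) → 0 H
  atom 5: C, bond orders sum to 4 (valence 4) → 0 H
  atom 6: C, bond orders sum to 4 (valence 4) → 0 H
  atom 7: C, bond orders sum to 3 (valence 4) → 1 H
  atom 8: O, bond orders sum to 2 (valence 2) → 0 H
  atom 9: C, bond orders sum to 1 (valence 4) → 3 H
  atom 10: C, bond orders sum to 4 (valence 4) → 0 H
  atom 11: C, bond orders sum to 4 (valence 4) → 0 H
  atom 12: O, bond orders sum to 2 (valence 2) → 0 H
  atom 13: O, bond orders sum to 2 (valence 2) → 0 H
  atom 14: C, bond orders sum to 1 (valence 4) → 3 H
  atom 15: C, bond orders sum to 3 (valence 4) → 1 H
  atom 16: C, bond orders sum to 3 (valence 4) → 1 H
  atom 17: C, bond orders sum to 4 (valence 4) → 0 H
  atom 18: C, bond orders sum to 4 (valence 4) → 0 H
  atom 19: O, bond orders sum to 1 (valence 2) → 1 H
  atom 20: O, bond orders sum to 2 (valence 2) → 0 H
Totals → C:14, H:11, Cl:1, O:5.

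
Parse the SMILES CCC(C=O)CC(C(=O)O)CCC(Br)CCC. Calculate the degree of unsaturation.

2

Degree of unsaturation = (number of rings) + (number of π bonds).
Ring closures in the SMILES: 0.
π bonds: 2 double bonds (each 1 DoU) → 2 DoU from unsaturation.
Total DoU = 0 + 2 = 2.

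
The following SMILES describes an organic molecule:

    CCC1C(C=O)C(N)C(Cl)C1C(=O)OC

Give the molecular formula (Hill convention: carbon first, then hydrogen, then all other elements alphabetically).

Walk through each heavy atom and fill implicit hydrogens from standard valence (C 4, N 3, O 2, S 2, halogen 1):
  atom 1: C, bond orders sum to 1 (valence 4) → 3 H
  atom 2: C, bond orders sum to 2 (valence 4) → 2 H
  atom 3: C, bond orders sum to 3 (valence 4) → 1 H
  atom 4: C, bond orders sum to 3 (valence 4) → 1 H
  atom 5: C, bond orders sum to 3 (valence 4) → 1 H
  atom 6: O, bond orders sum to 2 (valence 2) → 0 H
  atom 7: C, bond orders sum to 3 (valence 4) → 1 H
  atom 8: N, bond orders sum to 1 (valence 3) → 2 H
  atom 9: C, bond orders sum to 3 (valence 4) → 1 H
  atom 10: Cl (halogen, monovalent) → 0 H
  atom 11: C, bond orders sum to 3 (valence 4) → 1 H
  atom 12: C, bond orders sum to 4 (valence 4) → 0 H
  atom 13: O, bond orders sum to 2 (valence 2) → 0 H
  atom 14: O, bond orders sum to 2 (valence 2) → 0 H
  atom 15: C, bond orders sum to 1 (valence 4) → 3 H
Totals → C:10, H:16, Cl:1, N:1, O:3.

C10H16ClNO3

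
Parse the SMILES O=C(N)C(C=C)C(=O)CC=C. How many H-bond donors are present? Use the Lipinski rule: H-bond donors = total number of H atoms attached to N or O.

Donors: find every N or O and count the H atoms it carries.
  atom 1 (O): bond orders sum to 2 → 0 H
  atom 3 (N): bond orders sum to 1 → 2 H
  atom 8 (O): bond orders sum to 2 → 0 H
Lipinski HBD = 2.

2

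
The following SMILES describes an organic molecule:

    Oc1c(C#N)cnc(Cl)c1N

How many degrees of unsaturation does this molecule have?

Molecular formula: C6H4ClN3O.
DoU = (2C + 2 + N − H − X) / 2, where X is the halogen count and O/S are ignored.
    = (2·6 + 2 + 3 − 4 − 1) / 2 = 12 / 2 = 6.

6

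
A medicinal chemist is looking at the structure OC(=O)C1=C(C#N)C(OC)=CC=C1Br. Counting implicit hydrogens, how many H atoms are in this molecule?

Walk through each heavy atom and fill implicit hydrogens from standard valence (C 4, N 3, O 2, S 2, halogen 1):
  atom 1: O, bond orders sum to 1 (valence 2) → 1 H
  atom 2: C, bond orders sum to 4 (valence 4) → 0 H
  atom 3: O, bond orders sum to 2 (valence 2) → 0 H
  atom 4: C, bond orders sum to 4 (valence 4) → 0 H
  atom 5: C, bond orders sum to 4 (valence 4) → 0 H
  atom 6: C, bond orders sum to 4 (valence 4) → 0 H
  atom 7: N, bond orders sum to 3 (valence 3) → 0 H
  atom 8: C, bond orders sum to 4 (valence 4) → 0 H
  atom 9: O, bond orders sum to 2 (valence 2) → 0 H
  atom 10: C, bond orders sum to 1 (valence 4) → 3 H
  atom 11: C, bond orders sum to 3 (valence 4) → 1 H
  atom 12: C, bond orders sum to 3 (valence 4) → 1 H
  atom 13: C, bond orders sum to 4 (valence 4) → 0 H
  atom 14: Br (halogen, monovalent) → 0 H
Total hydrogens: 6.

6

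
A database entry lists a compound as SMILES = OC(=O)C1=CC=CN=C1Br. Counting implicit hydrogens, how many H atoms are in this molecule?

Walk through each heavy atom and fill implicit hydrogens from standard valence (C 4, N 3, O 2, S 2, halogen 1):
  atom 1: O, bond orders sum to 1 (valence 2) → 1 H
  atom 2: C, bond orders sum to 4 (valence 4) → 0 H
  atom 3: O, bond orders sum to 2 (valence 2) → 0 H
  atom 4: C, bond orders sum to 4 (valence 4) → 0 H
  atom 5: C, bond orders sum to 3 (valence 4) → 1 H
  atom 6: C, bond orders sum to 3 (valence 4) → 1 H
  atom 7: C, bond orders sum to 3 (valence 4) → 1 H
  atom 8: N, bond orders sum to 3 (valence 3) → 0 H
  atom 9: C, bond orders sum to 4 (valence 4) → 0 H
  atom 10: Br (halogen, monovalent) → 0 H
Total hydrogens: 4.

4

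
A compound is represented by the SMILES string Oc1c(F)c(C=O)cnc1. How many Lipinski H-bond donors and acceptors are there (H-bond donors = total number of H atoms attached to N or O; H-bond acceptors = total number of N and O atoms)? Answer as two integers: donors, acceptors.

1, 3

Donors: find every N or O and count the H atoms it carries.
  atom 1 (O): bond orders sum to 1 → 1 H
  atom 7 (O): bond orders sum to 2 → 0 H
  atom 9 (N): bond orders sum to 3 → 0 H
Lipinski HBD = 1.
Acceptors: N atoms = 1, O atoms = 2 → HBA = 3.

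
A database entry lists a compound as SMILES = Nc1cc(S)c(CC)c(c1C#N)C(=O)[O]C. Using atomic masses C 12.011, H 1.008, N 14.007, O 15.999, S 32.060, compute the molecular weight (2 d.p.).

236.29 g/mol

First, the molecular formula is C11H12N2O2S (counting implicit H from valence).
  C: 11 × 12.011 = 132.121
  H: 12 × 1.008 = 12.096
  N: 2 × 14.007 = 28.014
  O: 2 × 15.999 = 31.998
  S: 1 × 32.060 = 32.060
Sum: 11×12.011 + 12×1.008 + 2×14.007 + 2×15.999 + 1×32.060 = 236.289 → 236.29 g/mol.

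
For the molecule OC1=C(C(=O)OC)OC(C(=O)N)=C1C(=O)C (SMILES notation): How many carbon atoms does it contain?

Count every carbon token in the SMILES (each C, including those in ring-closure positions and inside branches).
Carbon count: 9.

9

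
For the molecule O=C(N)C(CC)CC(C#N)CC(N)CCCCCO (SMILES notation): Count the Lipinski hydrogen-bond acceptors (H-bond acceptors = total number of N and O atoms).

5

N atoms: 3; O atoms: 2.
Lipinski HBA = 3 + 2 = 5.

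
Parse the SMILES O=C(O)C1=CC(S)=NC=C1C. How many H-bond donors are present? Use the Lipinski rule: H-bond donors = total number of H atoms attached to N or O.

Donors: find every N or O and count the H atoms it carries.
  atom 1 (O): bond orders sum to 2 → 0 H
  atom 3 (O): bond orders sum to 1 → 1 H
  atom 8 (N): bond orders sum to 3 → 0 H
Lipinski HBD = 1.

1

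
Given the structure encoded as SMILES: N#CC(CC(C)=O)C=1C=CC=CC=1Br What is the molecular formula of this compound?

Walk through each heavy atom and fill implicit hydrogens from standard valence (C 4, N 3, O 2, S 2, halogen 1):
  atom 1: N, bond orders sum to 3 (valence 3) → 0 H
  atom 2: C, bond orders sum to 4 (valence 4) → 0 H
  atom 3: C, bond orders sum to 3 (valence 4) → 1 H
  atom 4: C, bond orders sum to 2 (valence 4) → 2 H
  atom 5: C, bond orders sum to 4 (valence 4) → 0 H
  atom 6: C, bond orders sum to 1 (valence 4) → 3 H
  atom 7: O, bond orders sum to 2 (valence 2) → 0 H
  atom 8: C, bond orders sum to 4 (valence 4) → 0 H
  atom 9: C, bond orders sum to 3 (valence 4) → 1 H
  atom 10: C, bond orders sum to 3 (valence 4) → 1 H
  atom 11: C, bond orders sum to 3 (valence 4) → 1 H
  atom 12: C, bond orders sum to 3 (valence 4) → 1 H
  atom 13: C, bond orders sum to 4 (valence 4) → 0 H
  atom 14: Br (halogen, monovalent) → 0 H
Totals → C:11, H:10, Br:1, N:1, O:1.
In Hill order: C11H10BrNO.

C11H10BrNO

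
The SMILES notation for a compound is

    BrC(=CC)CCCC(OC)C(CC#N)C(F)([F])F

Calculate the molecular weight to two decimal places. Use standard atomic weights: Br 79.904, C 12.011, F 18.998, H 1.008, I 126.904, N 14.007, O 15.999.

First, the molecular formula is C12H17BrF3NO (counting implicit H from valence).
  Br: 1 × 79.904 = 79.904
  C: 12 × 12.011 = 144.132
  F: 3 × 18.998 = 56.994
  H: 17 × 1.008 = 17.136
  N: 1 × 14.007 = 14.007
  O: 1 × 15.999 = 15.999
Sum: 1×79.904 + 12×12.011 + 3×18.998 + 17×1.008 + 1×14.007 + 1×15.999 = 328.172 → 328.17 g/mol.

328.17 g/mol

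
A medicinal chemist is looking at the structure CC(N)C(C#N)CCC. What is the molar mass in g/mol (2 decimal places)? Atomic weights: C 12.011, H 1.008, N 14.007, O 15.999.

126.20 g/mol

First, the molecular formula is C7H14N2 (counting implicit H from valence).
  C: 7 × 12.011 = 84.077
  H: 14 × 1.008 = 14.112
  N: 2 × 14.007 = 28.014
Sum: 7×12.011 + 14×1.008 + 2×14.007 = 126.203 → 126.20 g/mol.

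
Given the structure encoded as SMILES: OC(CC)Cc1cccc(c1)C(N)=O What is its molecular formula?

Walk through each heavy atom and fill implicit hydrogens from standard valence (C 4, N 3, O 2, S 2, halogen 1); for lowercase aromatic atoms, an aromatic c carries 1 H when it has two neighbours and 0 H with three, and aromatic n carries 0 H:
  atom 1: O, bond orders sum to 1 (valence 2) → 1 H
  atom 2: C, bond orders sum to 3 (valence 4) → 1 H
  atom 3: C, bond orders sum to 2 (valence 4) → 2 H
  atom 4: C, bond orders sum to 1 (valence 4) → 3 H
  atom 5: C, bond orders sum to 2 (valence 4) → 2 H
  atom 6: aromatic c, 3 neighbours → 0 H
  atom 7: aromatic c, 2 neighbours → 1 H
  atom 8: aromatic c, 2 neighbours → 1 H
  atom 9: aromatic c, 2 neighbours → 1 H
  atom 10: aromatic c, 3 neighbours → 0 H
  atom 11: aromatic c, 2 neighbours → 1 H
  atom 12: C, bond orders sum to 4 (valence 4) → 0 H
  atom 13: N, bond orders sum to 1 (valence 3) → 2 H
  atom 14: O, bond orders sum to 2 (valence 2) → 0 H
Totals → C:11, H:15, N:1, O:2.
In Hill order: C11H15NO2.

C11H15NO2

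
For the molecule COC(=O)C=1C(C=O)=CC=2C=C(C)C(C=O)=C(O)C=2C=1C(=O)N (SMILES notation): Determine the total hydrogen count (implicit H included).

13

Walk through each heavy atom and fill implicit hydrogens from standard valence (C 4, N 3, O 2, S 2, halogen 1):
  atom 1: C, bond orders sum to 1 (valence 4) → 3 H
  atom 2: O, bond orders sum to 2 (valence 2) → 0 H
  atom 3: C, bond orders sum to 4 (valence 4) → 0 H
  atom 4: O, bond orders sum to 2 (valence 2) → 0 H
  atom 5: C, bond orders sum to 4 (valence 4) → 0 H
  atom 6: C, bond orders sum to 4 (valence 4) → 0 H
  atom 7: C, bond orders sum to 3 (valence 4) → 1 H
  atom 8: O, bond orders sum to 2 (valence 2) → 0 H
  atom 9: C, bond orders sum to 3 (valence 4) → 1 H
  atom 10: C, bond orders sum to 4 (valence 4) → 0 H
  atom 11: C, bond orders sum to 3 (valence 4) → 1 H
  atom 12: C, bond orders sum to 4 (valence 4) → 0 H
  atom 13: C, bond orders sum to 1 (valence 4) → 3 H
  atom 14: C, bond orders sum to 4 (valence 4) → 0 H
  atom 15: C, bond orders sum to 3 (valence 4) → 1 H
  atom 16: O, bond orders sum to 2 (valence 2) → 0 H
  atom 17: C, bond orders sum to 4 (valence 4) → 0 H
  atom 18: O, bond orders sum to 1 (valence 2) → 1 H
  atom 19: C, bond orders sum to 4 (valence 4) → 0 H
  atom 20: C, bond orders sum to 4 (valence 4) → 0 H
  atom 21: C, bond orders sum to 4 (valence 4) → 0 H
  atom 22: O, bond orders sum to 2 (valence 2) → 0 H
  atom 23: N, bond orders sum to 1 (valence 3) → 2 H
Total hydrogens: 13.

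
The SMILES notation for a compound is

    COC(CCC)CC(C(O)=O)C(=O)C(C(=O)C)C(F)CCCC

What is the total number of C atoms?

Count every carbon token in the SMILES (each C, including those in ring-closure positions and inside branches).
Carbon count: 17.

17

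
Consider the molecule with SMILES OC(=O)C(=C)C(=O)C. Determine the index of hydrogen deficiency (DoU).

3

Degree of unsaturation = (number of rings) + (number of π bonds).
Ring closures in the SMILES: 0.
π bonds: 3 double bonds (each 1 DoU) → 3 DoU from unsaturation.
Total DoU = 0 + 3 = 3.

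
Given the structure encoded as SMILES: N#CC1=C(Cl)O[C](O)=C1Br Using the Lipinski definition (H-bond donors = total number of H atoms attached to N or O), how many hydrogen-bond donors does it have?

1

Donors: find every N or O and count the H atoms it carries.
  atom 1 (N): bond orders sum to 3 → 0 H
  atom 6 (O): bond orders sum to 2 → 0 H
  atom 8 (O): bond orders sum to 1 → 1 H
Lipinski HBD = 1.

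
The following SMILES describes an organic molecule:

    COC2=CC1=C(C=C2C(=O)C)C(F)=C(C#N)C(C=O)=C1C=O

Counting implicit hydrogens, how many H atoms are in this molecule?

Walk through each heavy atom and fill implicit hydrogens from standard valence (C 4, N 3, O 2, S 2, halogen 1):
  atom 1: C, bond orders sum to 1 (valence 4) → 3 H
  atom 2: O, bond orders sum to 2 (valence 2) → 0 H
  atom 3: C, bond orders sum to 4 (valence 4) → 0 H
  atom 4: C, bond orders sum to 3 (valence 4) → 1 H
  atom 5: C, bond orders sum to 4 (valence 4) → 0 H
  atom 6: C, bond orders sum to 4 (valence 4) → 0 H
  atom 7: C, bond orders sum to 3 (valence 4) → 1 H
  atom 8: C, bond orders sum to 4 (valence 4) → 0 H
  atom 9: C, bond orders sum to 4 (valence 4) → 0 H
  atom 10: O, bond orders sum to 2 (valence 2) → 0 H
  atom 11: C, bond orders sum to 1 (valence 4) → 3 H
  atom 12: C, bond orders sum to 4 (valence 4) → 0 H
  atom 13: F (halogen, monovalent) → 0 H
  atom 14: C, bond orders sum to 4 (valence 4) → 0 H
  atom 15: C, bond orders sum to 4 (valence 4) → 0 H
  atom 16: N, bond orders sum to 3 (valence 3) → 0 H
  atom 17: C, bond orders sum to 4 (valence 4) → 0 H
  atom 18: C, bond orders sum to 3 (valence 4) → 1 H
  atom 19: O, bond orders sum to 2 (valence 2) → 0 H
  atom 20: C, bond orders sum to 4 (valence 4) → 0 H
  atom 21: C, bond orders sum to 3 (valence 4) → 1 H
  atom 22: O, bond orders sum to 2 (valence 2) → 0 H
Total hydrogens: 10.

10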